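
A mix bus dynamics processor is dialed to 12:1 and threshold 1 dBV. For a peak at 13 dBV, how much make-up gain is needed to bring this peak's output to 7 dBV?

5 dB

Overshoot 12 dB → 12/12 = 1 dB after compression, so the compressed level is 1 + 1 = 2 dBV.
Make-up = target − compressed = 7 − 2 = 5 dB.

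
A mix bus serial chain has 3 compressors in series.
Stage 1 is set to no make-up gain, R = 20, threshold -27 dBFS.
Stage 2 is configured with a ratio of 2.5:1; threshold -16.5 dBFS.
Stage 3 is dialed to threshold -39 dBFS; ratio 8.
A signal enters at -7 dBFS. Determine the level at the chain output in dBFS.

-37.375 dBFS

Stage 1: -7 dBFS is 20 dB over -27 dBFS; at 20:1 that becomes 1 dB over, giving -26 dBFS.
Stage 2: -26 dBFS is at or below the -16.5 dBFS threshold — no compression; output -26 dBFS.
Stage 3: 13 dB above -39 dBFS, reduced 8:1 to 1.625 dB above → -37.375 dBFS.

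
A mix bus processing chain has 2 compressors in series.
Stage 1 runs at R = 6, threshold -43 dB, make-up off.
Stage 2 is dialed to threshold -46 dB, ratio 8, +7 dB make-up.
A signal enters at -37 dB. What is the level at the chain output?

-38.5 dB

Stage 1: 6 dB above -43 dB, reduced 6:1 to 1 dB above → -42 dB.
Stage 2: overshoot 4 dB → 4/8 = 0.5 dB → -45.5 dB; +7 dB make-up → -38.5 dB.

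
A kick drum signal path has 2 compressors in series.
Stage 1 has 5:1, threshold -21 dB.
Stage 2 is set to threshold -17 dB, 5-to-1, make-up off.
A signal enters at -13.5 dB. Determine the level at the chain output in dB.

Stage 1: 7.5 dB above -21 dB, reduced 5:1 to 1.5 dB above → -19.5 dB.
Stage 2: -19.5 dB is at or below the -17 dB threshold — no compression; output -19.5 dB.

-19.5 dB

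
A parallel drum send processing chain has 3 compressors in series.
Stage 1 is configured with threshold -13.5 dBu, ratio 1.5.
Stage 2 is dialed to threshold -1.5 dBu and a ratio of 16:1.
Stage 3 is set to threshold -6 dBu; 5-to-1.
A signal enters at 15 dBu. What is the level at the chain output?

-5.0125 dBu

Stage 1: 28.5 dB above -13.5 dBu, reduced 1.5:1 to 19 dB above → 5.5 dBu.
Stage 2: overshoot 7 dB → 7/16 = 0.4375 dB → -1.0625 dBu.
Stage 3: overshoot 4.9375 dB → 4.9375/5 = 0.9875 dB → -5.0125 dBu.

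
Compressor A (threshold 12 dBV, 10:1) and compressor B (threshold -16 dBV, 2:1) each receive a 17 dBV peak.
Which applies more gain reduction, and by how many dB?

A: overshoot 5 dB → output overshoot 0.5 dB → GR 4.5 dB.
B: overshoot 33 dB → output overshoot 16.5 dB → GR 16.5 dB.
B applies 12 dB more gain reduction.

B, by 12 dB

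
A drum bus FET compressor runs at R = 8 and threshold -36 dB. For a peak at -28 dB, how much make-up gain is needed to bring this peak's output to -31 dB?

Overshoot 8 dB → 8/8 = 1 dB after compression, so the compressed level is -36 + 1 = -35 dB.
Make-up = target − compressed = -31 − (-35) = 4 dB.

4 dB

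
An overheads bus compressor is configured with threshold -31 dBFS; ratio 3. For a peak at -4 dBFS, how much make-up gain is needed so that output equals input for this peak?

Without make-up, output = threshold + overshoot/3 = -31 + 9 = -22 dBFS.
Gap to target: 18 dB.

18 dB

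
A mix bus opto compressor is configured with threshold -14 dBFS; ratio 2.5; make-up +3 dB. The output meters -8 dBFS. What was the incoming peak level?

Remove make-up: -8 − 3 = -11 dBFS.
The compressed level sits -11 − (-14) = 3 dB over threshold.
Undo the ratio: input overshoot = 3 × 2.5 = 7.5 dB, giving input = -6.5 dBFS.

-6.5 dBFS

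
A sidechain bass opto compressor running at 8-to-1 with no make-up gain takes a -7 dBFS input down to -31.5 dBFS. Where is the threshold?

Gain reduction = -7 − (-31.5) = 24.5 dB; output overshoot = GR / (R − 1) = 24.5 / 7 = 3.5 dB.
Threshold = output − output overshoot = -31.5 − 3.5 = -35 dBFS.

-35 dBFS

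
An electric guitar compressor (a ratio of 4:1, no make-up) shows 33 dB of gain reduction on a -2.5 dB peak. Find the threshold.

-46.5 dB

Input is 44 dB above T (since output overshoot × R = input overshoot: (-35.5 − T)·4 = -2.5 − T gives T = -46.5 dB).
Check: -46.5 + (-2.5 − (-46.5))/4 = -46.5 + 11 = -35.5 dB. ✓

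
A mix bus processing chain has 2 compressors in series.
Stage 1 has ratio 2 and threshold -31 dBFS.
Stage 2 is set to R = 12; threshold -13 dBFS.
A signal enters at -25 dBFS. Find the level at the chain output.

Stage 1: overshoot 6 dB → 6/2 = 3 dB → -28 dBFS.
Stage 2: -28 dBFS ≤ -13 dBFS, so stage 2 doesn't engage; output -28 dBFS.

-28 dBFS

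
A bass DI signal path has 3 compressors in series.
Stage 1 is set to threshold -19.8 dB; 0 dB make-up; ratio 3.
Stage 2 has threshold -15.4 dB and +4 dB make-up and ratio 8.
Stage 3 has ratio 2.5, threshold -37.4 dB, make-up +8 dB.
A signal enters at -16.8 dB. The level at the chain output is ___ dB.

-20.36 dB

Stage 1: overshoot 3 dB → 3/3 = 1 dB → -18.8 dB.
Stage 2: -18.8 dB ≤ -15.4 dB, so stage 2 doesn't engage; make-up brings it to -14.8 dB.
Stage 3: -14.8 dB is 22.6 dB over -37.4 dB; at 2.5:1 that becomes 9.04 dB over, giving -28.36 dB; +8 dB make-up → -20.36 dB.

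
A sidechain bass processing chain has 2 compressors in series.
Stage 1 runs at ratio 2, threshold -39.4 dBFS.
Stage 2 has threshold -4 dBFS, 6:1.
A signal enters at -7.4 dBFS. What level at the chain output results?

Stage 1: overshoot 32 dB → 32/2 = 16 dB → -23.4 dBFS.
Stage 2: -23.4 dBFS ≤ -4 dBFS, so stage 2 doesn't engage; output -23.4 dBFS.

-23.4 dBFS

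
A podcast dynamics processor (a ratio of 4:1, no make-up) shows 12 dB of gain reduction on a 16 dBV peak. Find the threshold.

0 dBV

Let T be the threshold. Output overshoot = (input overshoot)/R, so 4 − T = (16 − T)/4.
4·(4 − T) = 16 − T → 3·T = 16 − 16 = 0.
T = 0/3 = 0 dBV.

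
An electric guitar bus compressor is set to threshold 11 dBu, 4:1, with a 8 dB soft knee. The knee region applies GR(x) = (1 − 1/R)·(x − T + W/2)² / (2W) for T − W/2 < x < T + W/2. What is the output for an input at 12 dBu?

x − T + W/2 = 12 − 11 + 4 = 5.
GR = (1 − 1/4) × 5² / 16 = 0.75 × 25 / 16 = 1.171875 dB.
Output = 12 − 1.171875 = 10.828125 dBu.

10.828125 dBu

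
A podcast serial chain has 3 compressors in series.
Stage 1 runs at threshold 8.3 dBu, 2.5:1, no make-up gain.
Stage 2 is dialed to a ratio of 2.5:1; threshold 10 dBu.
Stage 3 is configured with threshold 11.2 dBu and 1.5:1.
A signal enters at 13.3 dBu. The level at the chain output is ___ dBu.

Stage 1: 5 dB above 8.3 dBu, reduced 2.5:1 to 2 dB above → 10.3 dBu.
Stage 2: overshoot 0.3 dB → 0.3/2.5 = 0.12 dB → 10.12 dBu.
Stage 3: 10.12 dBu is at or below the 11.2 dBu threshold — no compression; output 10.12 dBu.

10.12 dBu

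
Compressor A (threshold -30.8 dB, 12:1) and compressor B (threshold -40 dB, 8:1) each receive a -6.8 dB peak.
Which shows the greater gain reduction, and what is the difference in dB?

B, by 7.05 dB

A: 24 dB over, compressed to 2 dB over, so 22 dB of GR.
B: 33.2 dB over, compressed to 4.15 dB over, so 29.05 dB of GR.
B reduces 7.05 dB more.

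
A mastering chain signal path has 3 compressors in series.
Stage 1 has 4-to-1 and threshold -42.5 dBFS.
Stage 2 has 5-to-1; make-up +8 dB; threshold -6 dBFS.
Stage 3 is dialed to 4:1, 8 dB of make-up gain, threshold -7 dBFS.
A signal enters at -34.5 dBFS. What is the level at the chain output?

Stage 1: -34.5 dBFS is 8 dB over -42.5 dBFS; at 4:1 that becomes 2 dB over, giving -40.5 dBFS.
Stage 2: below threshold (-40.5 ≤ -6); passes unchanged; make-up brings it to -32.5 dBFS.
Stage 3: -32.5 dBFS is at or below the -7 dBFS threshold — no compression; make-up brings it to -24.5 dBFS.

-24.5 dBFS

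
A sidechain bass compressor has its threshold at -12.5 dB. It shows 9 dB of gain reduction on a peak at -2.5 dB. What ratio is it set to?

Input overshoot = -2.5 − (-12.5) = 10 dB.
Output overshoot = 10 − 9 = 1 dB.
Ratio = input overshoot / output overshoot = 10 / 1 = 10.

10:1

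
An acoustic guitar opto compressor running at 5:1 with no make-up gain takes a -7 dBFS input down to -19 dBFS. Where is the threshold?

Gain reduction = -7 − (-19) = 12 dB; output overshoot = GR / (R − 1) = 12 / 4 = 3 dB.
Threshold = output − output overshoot = -19 − 3 = -22 dBFS.

-22 dBFS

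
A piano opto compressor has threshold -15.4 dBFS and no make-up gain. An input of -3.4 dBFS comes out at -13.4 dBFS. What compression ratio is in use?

Input overshoot = -3.4 − (-15.4) = 12 dB; output overshoot = -13.4 − (-15.4) = 2 dB.
Ratio = 12 / 2 = 6.

6:1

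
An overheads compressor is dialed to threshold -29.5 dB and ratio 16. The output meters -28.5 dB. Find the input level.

-13.5 dB

That's 1 dB above the -29.5 dB threshold.
Undo the ratio: input overshoot = 1 × 16 = 16 dB, giving input = -13.5 dB.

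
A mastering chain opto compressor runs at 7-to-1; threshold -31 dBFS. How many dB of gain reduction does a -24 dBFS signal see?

Overshoot = -24 − (-31) = 7 dB.
After 7:1 compression the overshoot becomes 7/7 = 1 dB.
GR = overshoot in − overshoot out = 7 − 1 = 6 dB.

6 dB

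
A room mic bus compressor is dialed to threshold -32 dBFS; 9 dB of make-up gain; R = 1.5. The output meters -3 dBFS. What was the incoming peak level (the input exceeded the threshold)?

Stripping the +9 dB make-up gives -12 dBFS at the gain stage.
The compressed level sits -12 − (-32) = 20 dB over threshold.
Input overshoot = R × output overshoot = 30 dB → input = -32 + 30 = -2 dBFS.

-2 dBFS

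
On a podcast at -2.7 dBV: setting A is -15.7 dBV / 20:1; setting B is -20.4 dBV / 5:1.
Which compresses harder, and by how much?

A: 13 dB over, compressed to 0.65 dB over, so 12.35 dB of GR.
B: 17.7 dB over, compressed to 3.54 dB over, so 14.16 dB of GR.
Difference: 1.81 dB in favour of B.

B, by 1.81 dB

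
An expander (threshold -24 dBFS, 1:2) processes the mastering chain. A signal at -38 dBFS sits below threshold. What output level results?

-52 dBFS

Undershoot = (-24) − (-38) = 14 dB.
At 1:2, that expands to 28 dB under threshold.
Output = -24 − 28 = -52 dBFS.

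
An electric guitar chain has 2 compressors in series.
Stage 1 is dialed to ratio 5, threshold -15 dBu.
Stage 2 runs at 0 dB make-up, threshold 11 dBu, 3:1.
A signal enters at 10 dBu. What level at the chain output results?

-10 dBu

Stage 1: 10 dBu is 25 dB over -15 dBu; at 5:1 that becomes 5 dB over, giving -10 dBu.
Stage 2: -10 dBu is at or below the 11 dBu threshold — no compression; output -10 dBu.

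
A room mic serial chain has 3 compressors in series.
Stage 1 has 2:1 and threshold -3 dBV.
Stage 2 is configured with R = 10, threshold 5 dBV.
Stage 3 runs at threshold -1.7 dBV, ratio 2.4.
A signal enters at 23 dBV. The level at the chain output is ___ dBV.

1.3 dBV

Stage 1: overshoot 26 dB → 26/2 = 13 dB → 10 dBV.
Stage 2: overshoot 5 dB → 5/10 = 0.5 dB → 5.5 dBV.
Stage 3: 5.5 dBV is 7.2 dB over -1.7 dBV; at 2.4:1 that becomes 3 dB over, giving 1.3 dBV.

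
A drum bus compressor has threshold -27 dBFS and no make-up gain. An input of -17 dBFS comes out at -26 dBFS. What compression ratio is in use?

Input overshoot = -17 − (-27) = 10 dB; output overshoot = -26 − (-27) = 1 dB.
Ratio = 10 / 1 = 10.

10:1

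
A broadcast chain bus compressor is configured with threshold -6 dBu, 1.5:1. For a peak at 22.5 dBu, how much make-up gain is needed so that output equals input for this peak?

9.5 dB

Overshoot 28.5 dB → 28.5/1.5 = 19 dB after compression, so the compressed level is -6 + 19 = 13 dBu.
Make-up = target − compressed = 22.5 − 13 = 9.5 dB.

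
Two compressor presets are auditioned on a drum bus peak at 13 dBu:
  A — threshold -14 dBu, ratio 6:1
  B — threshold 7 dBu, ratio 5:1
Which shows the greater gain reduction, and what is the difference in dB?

A, by 17.7 dB

A: overshoot 27 dB → output overshoot 4.5 dB → GR 22.5 dB.
B: overshoot 6 dB → output overshoot 1.2 dB → GR 4.8 dB.
A reduces 17.7 dB more.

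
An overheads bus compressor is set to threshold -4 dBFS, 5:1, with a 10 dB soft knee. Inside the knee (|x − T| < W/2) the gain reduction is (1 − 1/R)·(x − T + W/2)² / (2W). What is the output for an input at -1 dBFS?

-3.56 dBFS

x − T + W/2 = -1 − (-4) + 5 = 8.
GR = (1 − 1/5) × 8² / 20 = 0.8 × 64 / 20 = 2.56 dB.
Output = -1 − 2.56 = -3.56 dBFS.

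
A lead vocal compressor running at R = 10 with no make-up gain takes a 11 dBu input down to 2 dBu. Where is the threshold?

1 dBu

Gain reduction = 11 − 2 = 9 dB; output overshoot = GR / (R − 1) = 9 / 9 = 1 dB.
Threshold = output − output overshoot = 2 − 1 = 1 dBu.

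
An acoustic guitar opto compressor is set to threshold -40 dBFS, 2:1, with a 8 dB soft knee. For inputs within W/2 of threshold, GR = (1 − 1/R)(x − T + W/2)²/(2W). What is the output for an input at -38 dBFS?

-39.125 dBFS

x − T + W/2 = -38 − (-40) + 4 = 6.
GR = (1 − 1/2) × 6² / 16 = 0.5 × 36 / 16 = 1.125 dB.
Output = -38 − 1.125 = -39.125 dBFS.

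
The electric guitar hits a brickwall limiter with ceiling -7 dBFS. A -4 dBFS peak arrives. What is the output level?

At ∞:1, everything above -7 dBFS is held at the ceiling.

-7 dBFS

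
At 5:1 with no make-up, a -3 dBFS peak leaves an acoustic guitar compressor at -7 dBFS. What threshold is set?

-8 dBFS

Input is 5 dB above T (since output overshoot × R = input overshoot: (-7 − T)·5 = -3 − T gives T = -8 dBFS).
Check: -8 + (-3 − (-8))/5 = -8 + 1 = -7 dBFS. ✓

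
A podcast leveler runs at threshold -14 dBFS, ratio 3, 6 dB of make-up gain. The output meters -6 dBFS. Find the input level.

Remove make-up: -6 − 6 = -12 dBFS.
The compressed level sits -12 − (-14) = 2 dB over threshold.
Input overshoot = R × output overshoot = 6 dB → input = -14 + 6 = -8 dBFS.

-8 dBFS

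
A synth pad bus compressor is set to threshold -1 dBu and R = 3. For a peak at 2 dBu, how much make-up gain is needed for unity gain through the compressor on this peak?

2 dB

Without make-up, output = threshold + overshoot/3 = -1 + 1 = 0 dBu.
Gap to target: 2 dB.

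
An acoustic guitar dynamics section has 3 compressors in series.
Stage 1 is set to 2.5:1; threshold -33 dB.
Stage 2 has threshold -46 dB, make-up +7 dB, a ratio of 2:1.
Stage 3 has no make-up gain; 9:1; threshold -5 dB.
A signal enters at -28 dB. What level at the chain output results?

Stage 1: 5 dB above -33 dB, reduced 2.5:1 to 2 dB above → -31 dB.
Stage 2: 15 dB above -46 dB, reduced 2:1 to 7.5 dB above → -38.5 dB; +7 dB make-up → -31.5 dB.
Stage 3: -31.5 dB ≤ -5 dB, so stage 3 doesn't engage; output -31.5 dB.

-31.5 dB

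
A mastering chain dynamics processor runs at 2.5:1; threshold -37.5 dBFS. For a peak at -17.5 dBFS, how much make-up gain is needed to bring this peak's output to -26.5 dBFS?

3 dB

Overshoot 20 dB → 20/2.5 = 8 dB after compression, so the compressed level is -37.5 + 8 = -29.5 dBFS.
Make-up = target − compressed = -26.5 − (-29.5) = 3 dB.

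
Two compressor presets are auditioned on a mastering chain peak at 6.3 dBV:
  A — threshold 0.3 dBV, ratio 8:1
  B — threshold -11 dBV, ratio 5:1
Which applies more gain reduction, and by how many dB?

A: GR = 6 − 6/8 = 5.25 dB.
B: GR = 17.3 − 17.3/5 = 13.84 dB.
B applies 8.59 dB more gain reduction.

B, by 8.59 dB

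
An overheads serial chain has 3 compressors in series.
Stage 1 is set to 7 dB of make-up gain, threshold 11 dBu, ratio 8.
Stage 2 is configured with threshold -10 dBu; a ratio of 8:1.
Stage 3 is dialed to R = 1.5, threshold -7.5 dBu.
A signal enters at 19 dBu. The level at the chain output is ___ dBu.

-6.75 dBu

Stage 1: overshoot 8 dB → 8/8 = 1 dB → 12 dBu; +7 dB make-up → 19 dBu.
Stage 2: 19 dBu is 29 dB over -10 dBu; at 8:1 that becomes 3.625 dB over, giving -6.375 dBu.
Stage 3: 1.125 dB above -7.5 dBu, reduced 1.5:1 to 0.75 dB above → -6.75 dBu.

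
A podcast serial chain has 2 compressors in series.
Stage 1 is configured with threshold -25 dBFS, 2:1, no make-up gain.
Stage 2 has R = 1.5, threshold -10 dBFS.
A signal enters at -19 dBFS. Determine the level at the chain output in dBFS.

Stage 1: -19 dBFS is 6 dB over -25 dBFS; at 2:1 that becomes 3 dB over, giving -22 dBFS.
Stage 2: -22 dBFS ≤ -10 dBFS, so stage 2 doesn't engage; output -22 dBFS.

-22 dBFS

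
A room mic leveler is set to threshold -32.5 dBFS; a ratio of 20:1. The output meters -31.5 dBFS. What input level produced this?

That's 1 dB above the -32.5 dBFS threshold.
Undo the ratio: input overshoot = 1 × 20 = 20 dB, giving input = -12.5 dBFS.

-12.5 dBFS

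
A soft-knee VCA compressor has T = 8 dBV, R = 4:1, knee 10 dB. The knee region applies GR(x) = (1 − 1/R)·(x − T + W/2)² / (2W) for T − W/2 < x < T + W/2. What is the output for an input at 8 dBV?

7.0625 dBV

x − T + W/2 = 8 − 8 + 5 = 5.
GR = (1 − 1/4) × 5² / 20 = 0.75 × 25 / 20 = 0.9375 dB.
Output = 8 − 0.9375 = 7.0625 dBV.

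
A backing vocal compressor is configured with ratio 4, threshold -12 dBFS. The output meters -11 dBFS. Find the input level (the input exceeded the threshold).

Post-compression overshoot = -11 − (-12) = 1 dB.
Undo the ratio: input overshoot = 1 × 4 = 4 dB, giving input = -8 dBFS.

-8 dBFS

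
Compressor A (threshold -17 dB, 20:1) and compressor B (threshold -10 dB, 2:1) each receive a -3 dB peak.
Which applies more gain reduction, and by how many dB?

A, by 9.8 dB

A: GR = 14 − 14/20 = 13.3 dB.
B: GR = 7 − 7/2 = 3.5 dB.
A applies 9.8 dB more gain reduction.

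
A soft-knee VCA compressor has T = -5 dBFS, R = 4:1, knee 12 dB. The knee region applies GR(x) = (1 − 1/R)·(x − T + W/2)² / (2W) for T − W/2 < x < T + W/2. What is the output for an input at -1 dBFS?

-4.125 dBFS

x − T + W/2 = -1 − (-5) + 6 = 10.
GR = (1 − 1/4) × 10² / 24 = 0.75 × 100 / 24 = 3.125 dB.
Output = -1 − 3.125 = -4.125 dBFS.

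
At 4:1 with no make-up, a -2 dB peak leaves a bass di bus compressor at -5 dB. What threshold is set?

-6 dB

Gain reduction = -2 − (-5) = 3 dB; output overshoot = GR / (R − 1) = 3 / 3 = 1 dB.
Threshold = output − output overshoot = -5 − 1 = -6 dB.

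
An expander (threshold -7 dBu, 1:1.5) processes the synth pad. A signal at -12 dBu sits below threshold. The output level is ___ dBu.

-14.5 dBu

Below threshold, a 1:1.5 expander applies gain = (1.5−1)×(T − x) of attenuation.
(1.5−1) × 5 = 2.5 dB, so output = -12 − 2.5 = -14.5 dBu.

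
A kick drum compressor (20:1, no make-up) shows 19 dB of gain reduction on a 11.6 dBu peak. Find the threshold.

-8.4 dBu

Gain reduction = 11.6 − (-7.4) = 19 dB; output overshoot = GR / (R − 1) = 19 / 19 = 1 dB.
Threshold = output − output overshoot = -7.4 − 1 = -8.4 dBu.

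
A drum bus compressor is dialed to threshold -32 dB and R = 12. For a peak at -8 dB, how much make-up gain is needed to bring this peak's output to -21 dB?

Overshoot 24 dB → 24/12 = 2 dB after compression, so the compressed level is -32 + 2 = -30 dB.
Make-up = target − compressed = -21 − (-30) = 9 dB.

9 dB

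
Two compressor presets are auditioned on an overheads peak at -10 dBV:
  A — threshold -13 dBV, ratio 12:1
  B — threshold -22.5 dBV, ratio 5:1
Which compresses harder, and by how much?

A: overshoot 3 dB → output overshoot 0.25 dB → GR 2.75 dB.
B: overshoot 12.5 dB → output overshoot 2.5 dB → GR 10 dB.
Difference: 7.25 dB in favour of B.

B, by 7.25 dB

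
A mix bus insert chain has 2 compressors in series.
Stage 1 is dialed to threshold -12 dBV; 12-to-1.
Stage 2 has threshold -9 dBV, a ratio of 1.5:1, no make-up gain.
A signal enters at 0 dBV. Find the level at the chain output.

Stage 1: 12 dB above -12 dBV, reduced 12:1 to 1 dB above → -11 dBV.
Stage 2: -11 dBV is at or below the -9 dBV threshold — no compression; output -11 dBV.

-11 dBV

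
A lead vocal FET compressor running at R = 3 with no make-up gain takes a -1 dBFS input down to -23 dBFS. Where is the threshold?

Input is 33 dB above T (since output overshoot × R = input overshoot: (-23 − T)·3 = -1 − T gives T = -34 dBFS).
Check: -34 + (-1 − (-34))/3 = -34 + 11 = -23 dBFS. ✓

-34 dBFS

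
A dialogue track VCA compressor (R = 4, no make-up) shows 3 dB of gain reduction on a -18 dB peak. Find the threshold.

Gain reduction = -18 − (-21) = 3 dB; output overshoot = GR / (R − 1) = 3 / 3 = 1 dB.
Threshold = output − output overshoot = -21 − 1 = -22 dB.

-22 dB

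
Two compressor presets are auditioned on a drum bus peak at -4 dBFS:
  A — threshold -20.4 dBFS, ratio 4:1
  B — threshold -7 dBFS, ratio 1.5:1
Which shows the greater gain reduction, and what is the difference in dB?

A: 16.4 dB over, compressed to 4.1 dB over, so 12.3 dB of GR.
B: 3 dB over, compressed to 2 dB over, so 1 dB of GR.
A applies 11.3 dB more gain reduction.

A, by 11.3 dB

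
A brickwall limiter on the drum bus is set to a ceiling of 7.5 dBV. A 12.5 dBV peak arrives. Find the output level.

7.5 dBV

The limiter clamps the peak to its 7.5 dBV ceiling.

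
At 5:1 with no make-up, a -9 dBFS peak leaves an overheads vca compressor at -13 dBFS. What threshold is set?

Input is 5 dB above T (since output overshoot × R = input overshoot: (-13 − T)·5 = -9 − T gives T = -14 dBFS).
Check: -14 + (-9 − (-14))/5 = -14 + 1 = -13 dBFS. ✓

-14 dBFS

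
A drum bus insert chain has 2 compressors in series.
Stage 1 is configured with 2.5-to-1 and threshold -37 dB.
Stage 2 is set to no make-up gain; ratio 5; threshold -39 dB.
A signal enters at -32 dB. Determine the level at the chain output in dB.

Stage 1: overshoot 5 dB → 5/2.5 = 2 dB → -35 dB.
Stage 2: -35 dB is 4 dB over -39 dB; at 5:1 that becomes 0.8 dB over, giving -38.2 dB.

-38.2 dB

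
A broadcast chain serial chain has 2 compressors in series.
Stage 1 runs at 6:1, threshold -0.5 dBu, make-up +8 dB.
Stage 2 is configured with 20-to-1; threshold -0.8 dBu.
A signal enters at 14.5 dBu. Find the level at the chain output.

-0.26 dBu

Stage 1: 15 dB above -0.5 dBu, reduced 6:1 to 2.5 dB above → 2 dBu; +8 dB make-up → 10 dBu.
Stage 2: overshoot 10.8 dB → 10.8/20 = 0.54 dB → -0.26 dBu.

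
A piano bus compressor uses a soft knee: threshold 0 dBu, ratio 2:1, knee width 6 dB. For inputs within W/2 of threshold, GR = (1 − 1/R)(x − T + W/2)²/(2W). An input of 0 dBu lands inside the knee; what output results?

-0.375 dBu

x − T + W/2 = 0 − 0 + 3 = 3.
GR = (1 − 1/2) × 3² / 12 = 0.5 × 9 / 12 = 0.375 dB.
Output = 0 − 0.375 = -0.375 dBu.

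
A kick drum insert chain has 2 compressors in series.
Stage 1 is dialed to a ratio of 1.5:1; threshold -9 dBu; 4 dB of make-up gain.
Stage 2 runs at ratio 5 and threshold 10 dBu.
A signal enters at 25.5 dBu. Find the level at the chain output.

Stage 1: overshoot 34.5 dB → 34.5/1.5 = 23 dB → 14 dBu; +4 dB make-up → 18 dBu.
Stage 2: 8 dB above 10 dBu, reduced 5:1 to 1.6 dB above → 11.6 dBu.

11.6 dBu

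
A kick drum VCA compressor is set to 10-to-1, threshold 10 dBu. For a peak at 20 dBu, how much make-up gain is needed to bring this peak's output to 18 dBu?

7 dB

Overshoot 10 dB → 10/10 = 1 dB after compression, so the compressed level is 10 + 1 = 11 dBu.
Make-up = target − compressed = 18 − 11 = 7 dB.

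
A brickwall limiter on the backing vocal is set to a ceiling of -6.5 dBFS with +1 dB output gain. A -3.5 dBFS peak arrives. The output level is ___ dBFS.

-5.5 dBFS

At ∞:1, everything above -6.5 dBFS is held at the ceiling.
Output gain then adds 1 dB: -6.5 + 1 = -5.5 dBFS.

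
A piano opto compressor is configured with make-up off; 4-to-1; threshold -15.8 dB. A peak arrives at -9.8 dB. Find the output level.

-14.3 dB

The input is 6 dB above the -15.8 dB threshold.
The 6 dB excess becomes 1.5 dB after 4:1 reduction.
So the level is -15.8 + 1.5 = -14.3 dB.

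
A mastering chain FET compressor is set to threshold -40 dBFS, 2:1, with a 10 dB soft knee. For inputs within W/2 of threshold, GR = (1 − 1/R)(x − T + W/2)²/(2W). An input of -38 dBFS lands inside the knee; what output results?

-39.225 dBFS

x − T + W/2 = -38 − (-40) + 5 = 7.
GR = (1 − 1/2) × 7² / 20 = 0.5 × 49 / 20 = 1.225 dB.
Output = -38 − 1.225 = -39.225 dBFS.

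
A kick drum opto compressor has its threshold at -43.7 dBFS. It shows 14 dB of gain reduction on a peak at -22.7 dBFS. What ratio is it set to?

3:1

Input overshoot = -22.7 − (-43.7) = 21 dB.
Output overshoot = 21 − 14 = 7 dB.
Ratio = input overshoot / output overshoot = 21 / 7 = 3.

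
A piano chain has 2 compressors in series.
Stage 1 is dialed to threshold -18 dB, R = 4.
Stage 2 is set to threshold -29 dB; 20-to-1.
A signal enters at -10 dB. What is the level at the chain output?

-28.35 dB

Stage 1: overshoot 8 dB → 8/4 = 2 dB → -16 dB.
Stage 2: overshoot 13 dB → 13/20 = 0.65 dB → -28.35 dB.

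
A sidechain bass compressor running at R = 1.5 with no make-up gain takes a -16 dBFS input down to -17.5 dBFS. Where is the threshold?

Let T be the threshold. Output overshoot = (input overshoot)/R, so -17.5 − T = (-16 − T)/1.5.
1.5·(-17.5 − T) = -16 − T → 0.5·T = -26.25 − (-16) = -10.25.
T = -10.25/0.5 = -20.5 dBFS.

-20.5 dBFS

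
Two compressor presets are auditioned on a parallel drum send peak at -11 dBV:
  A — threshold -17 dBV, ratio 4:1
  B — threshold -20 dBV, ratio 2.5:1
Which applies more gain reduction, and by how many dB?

A: GR = 6 − 6/4 = 4.5 dB.
B: GR = 9 − 9/2.5 = 5.4 dB.
B applies 0.9 dB more gain reduction.

B, by 0.9 dB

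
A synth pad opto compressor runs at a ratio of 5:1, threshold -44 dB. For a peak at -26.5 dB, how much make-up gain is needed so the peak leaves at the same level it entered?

14 dB

The peak compresses to -44 + 17.5/5 = -40.5 dB.
To reach -26.5 dB requires -26.5 − (-40.5) = 14 dB of make-up.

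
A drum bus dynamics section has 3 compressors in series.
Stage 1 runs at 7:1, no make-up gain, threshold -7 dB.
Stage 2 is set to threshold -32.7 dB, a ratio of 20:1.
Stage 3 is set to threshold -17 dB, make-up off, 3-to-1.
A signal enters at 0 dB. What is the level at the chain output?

Stage 1: 0 dB is 7 dB over -7 dB; at 7:1 that becomes 1 dB over, giving -6 dB.
Stage 2: -6 dB is 26.7 dB over -32.7 dB; at 20:1 that becomes 1.335 dB over, giving -31.365 dB.
Stage 3: -31.365 dB ≤ -17 dB, so stage 3 doesn't engage; output -31.365 dB.

-31.365 dB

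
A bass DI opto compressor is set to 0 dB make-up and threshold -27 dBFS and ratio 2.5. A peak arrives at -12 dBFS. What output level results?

-21 dBFS

Overshoot: -12 − (-27) = 15 dB.
The 15 dB excess becomes 6 dB after 2.5:1 reduction.
That puts the output at -21 dBFS.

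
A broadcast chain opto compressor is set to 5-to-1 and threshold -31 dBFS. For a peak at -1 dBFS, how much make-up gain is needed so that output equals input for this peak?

24 dB

Without make-up, output = threshold + overshoot/5 = -31 + 6 = -25 dBFS.
Gap to target: 24 dB.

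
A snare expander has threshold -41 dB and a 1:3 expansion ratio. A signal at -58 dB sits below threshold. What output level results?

The input is 17 dB below the -41 dB threshold.
A 1:3 expander multiplies undershoot by 3: 17 × 3 = 51 dB below threshold.
Output = -41 − 51 = -92 dB.

-92 dB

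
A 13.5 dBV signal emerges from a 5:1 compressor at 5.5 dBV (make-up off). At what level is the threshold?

3.5 dBV

Let T be the threshold. Output overshoot = (input overshoot)/R, so 5.5 − T = (13.5 − T)/5.
5·(5.5 − T) = 13.5 − T → 4·T = 27.5 − 13.5 = 14.
T = 14/4 = 3.5 dBV.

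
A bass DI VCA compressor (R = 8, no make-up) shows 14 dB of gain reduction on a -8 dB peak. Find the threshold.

Gain reduction = -8 − (-22) = 14 dB; output overshoot = GR / (R − 1) = 14 / 7 = 2 dB.
Threshold = output − output overshoot = -22 − 2 = -24 dB.

-24 dB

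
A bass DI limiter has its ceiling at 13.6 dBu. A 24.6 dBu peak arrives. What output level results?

A brickwall limiter is an ∞:1 compressor: any input above the ceiling is clamped to 13.6 dBu.

13.6 dBu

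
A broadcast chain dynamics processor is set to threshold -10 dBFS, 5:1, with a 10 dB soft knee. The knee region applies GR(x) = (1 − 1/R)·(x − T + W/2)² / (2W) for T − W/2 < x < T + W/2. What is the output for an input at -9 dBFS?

x − T + W/2 = -9 − (-10) + 5 = 6.
GR = (1 − 1/5) × 6² / 20 = 0.8 × 36 / 20 = 1.44 dB.
Output = -9 − 1.44 = -10.44 dBFS.

-10.44 dBFS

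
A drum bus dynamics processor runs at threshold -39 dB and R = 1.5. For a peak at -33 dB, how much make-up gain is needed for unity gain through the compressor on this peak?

2 dB

Without make-up, output = threshold + overshoot/1.5 = -39 + 4 = -35 dB.
Gap to target: 2 dB.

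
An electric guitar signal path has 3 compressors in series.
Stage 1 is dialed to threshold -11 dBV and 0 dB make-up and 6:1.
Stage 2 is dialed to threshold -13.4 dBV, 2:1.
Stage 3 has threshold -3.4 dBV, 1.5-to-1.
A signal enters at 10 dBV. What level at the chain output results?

Stage 1: 10 dBV is 21 dB over -11 dBV; at 6:1 that becomes 3.5 dB over, giving -7.5 dBV.
Stage 2: overshoot 5.9 dB → 5.9/2 = 2.95 dB → -10.45 dBV.
Stage 3: below threshold (-10.45 ≤ -3.4); passes unchanged; output -10.45 dBV.

-10.45 dBV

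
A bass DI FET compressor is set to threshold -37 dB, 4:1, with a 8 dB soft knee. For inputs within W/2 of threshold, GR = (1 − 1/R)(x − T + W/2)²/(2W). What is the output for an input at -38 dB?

-38.421875 dB

x − T + W/2 = -38 − (-37) + 4 = 3.
GR = (1 − 1/4) × 3² / 16 = 0.75 × 9 / 16 = 0.421875 dB.
Output = -38 − 0.421875 = -38.421875 dB.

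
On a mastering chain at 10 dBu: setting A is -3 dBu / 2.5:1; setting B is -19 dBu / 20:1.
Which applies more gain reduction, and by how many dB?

B, by 19.75 dB

A: GR = 13 − 13/2.5 = 7.8 dB.
B: GR = 29 − 29/20 = 27.55 dB.
B applies 19.75 dB more gain reduction.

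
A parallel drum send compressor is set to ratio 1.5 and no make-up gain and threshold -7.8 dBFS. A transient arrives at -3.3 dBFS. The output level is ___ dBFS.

-4.8 dBFS

The input is 4.5 dB above the -7.8 dBFS threshold.
1.5:1 compression reduces that to 4.5/1.5 = 3 dB over.
So the level is -7.8 + 3 = -4.8 dBFS.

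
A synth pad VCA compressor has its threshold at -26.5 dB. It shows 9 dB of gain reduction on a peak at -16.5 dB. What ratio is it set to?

Input overshoot = -16.5 − (-26.5) = 10 dB.
Output overshoot = 10 − 9 = 1 dB.
Ratio = input overshoot / output overshoot = 10 / 1 = 10.

10:1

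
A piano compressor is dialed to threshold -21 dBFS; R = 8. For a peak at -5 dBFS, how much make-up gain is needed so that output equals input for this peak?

14 dB

The peak compresses to -21 + 16/8 = -19 dBFS.
To reach -5 dBFS requires -5 − (-19) = 14 dB of make-up.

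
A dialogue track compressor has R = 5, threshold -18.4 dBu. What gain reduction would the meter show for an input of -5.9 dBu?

10 dB

-5.9 dBu exceeds the threshold by 12.5 dB.
A 5:1 ratio leaves 2.5 dB of that excess.
Gain reduction = 12.5 − 2.5 = 10 dB.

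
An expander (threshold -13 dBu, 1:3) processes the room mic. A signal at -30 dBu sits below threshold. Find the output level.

The input is 17 dB below the -13 dBu threshold.
A 1:3 expander multiplies undershoot by 3: 17 × 3 = 51 dB below threshold.
Output = -13 − 51 = -64 dBu.

-64 dBu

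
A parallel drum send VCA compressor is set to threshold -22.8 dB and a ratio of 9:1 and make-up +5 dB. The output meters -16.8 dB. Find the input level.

-13.8 dB

Remove make-up: -16.8 − 5 = -21.8 dB.
The compressed level sits -21.8 − (-22.8) = 1 dB over threshold.
Input overshoot = R × output overshoot = 9 dB → input = -22.8 + 9 = -13.8 dB.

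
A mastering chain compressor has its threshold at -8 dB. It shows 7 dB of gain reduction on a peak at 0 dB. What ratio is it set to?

Input overshoot = 0 − (-8) = 8 dB.
Output overshoot = 8 − 7 = 1 dB.
Ratio = input overshoot / output overshoot = 8 / 1 = 8.

8:1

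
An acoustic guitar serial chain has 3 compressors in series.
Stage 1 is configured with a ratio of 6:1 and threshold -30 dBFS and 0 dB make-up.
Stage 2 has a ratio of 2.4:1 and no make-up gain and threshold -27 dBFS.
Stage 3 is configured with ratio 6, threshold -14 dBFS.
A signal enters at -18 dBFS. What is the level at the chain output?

-28 dBFS

Stage 1: -18 dBFS is 12 dB over -30 dBFS; at 6:1 that becomes 2 dB over, giving -28 dBFS.
Stage 2: -28 dBFS ≤ -27 dBFS, so stage 2 doesn't engage; output -28 dBFS.
Stage 3: below threshold (-28 ≤ -14); passes unchanged; output -28 dBFS.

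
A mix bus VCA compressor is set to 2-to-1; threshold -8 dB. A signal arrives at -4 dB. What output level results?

-6 dB

Overshoot: -4 − (-8) = 4 dB.
2:1 compression reduces that to 4/2 = 2 dB over.
That puts the output at -6 dB.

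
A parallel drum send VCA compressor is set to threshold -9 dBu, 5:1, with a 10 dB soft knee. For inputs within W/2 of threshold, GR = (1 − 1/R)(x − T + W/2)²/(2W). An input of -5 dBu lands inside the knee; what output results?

-8.24 dBu

x − T + W/2 = -5 − (-9) + 5 = 9.
GR = (1 − 1/5) × 9² / 20 = 0.8 × 81 / 20 = 3.24 dB.
Output = -5 − 3.24 = -8.24 dBu.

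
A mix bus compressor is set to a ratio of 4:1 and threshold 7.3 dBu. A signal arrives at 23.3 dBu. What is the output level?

Overshoot: 23.3 − 7.3 = 16 dB.
At 4:1 the overshoot is divided by 4, leaving 4 dB above threshold.
Output = 7.3 + 4 = 11.3 dBu.

11.3 dBu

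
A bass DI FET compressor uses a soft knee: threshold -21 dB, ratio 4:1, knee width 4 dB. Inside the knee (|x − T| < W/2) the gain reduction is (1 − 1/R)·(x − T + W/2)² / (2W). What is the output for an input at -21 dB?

-21.375 dB

x − T + W/2 = -21 − (-21) + 2 = 2.
GR = (1 − 1/4) × 2² / 8 = 0.75 × 4 / 8 = 0.375 dB.
Output = -21 − 0.375 = -21.375 dB.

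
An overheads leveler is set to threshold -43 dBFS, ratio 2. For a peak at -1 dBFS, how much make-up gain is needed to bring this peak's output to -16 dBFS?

6 dB

The peak compresses to -43 + 42/2 = -22 dBFS.
To reach -16 dBFS requires -16 − (-22) = 6 dB of make-up.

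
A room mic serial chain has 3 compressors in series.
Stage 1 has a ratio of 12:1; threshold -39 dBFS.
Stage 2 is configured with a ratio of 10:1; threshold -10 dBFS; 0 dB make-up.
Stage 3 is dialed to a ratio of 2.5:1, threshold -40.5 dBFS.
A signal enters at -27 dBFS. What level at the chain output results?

-39.5 dBFS

Stage 1: -27 dBFS is 12 dB over -39 dBFS; at 12:1 that becomes 1 dB over, giving -38 dBFS.
Stage 2: below threshold (-38 ≤ -10); passes unchanged; output -38 dBFS.
Stage 3: 2.5 dB above -40.5 dBFS, reduced 2.5:1 to 1 dB above → -39.5 dBFS.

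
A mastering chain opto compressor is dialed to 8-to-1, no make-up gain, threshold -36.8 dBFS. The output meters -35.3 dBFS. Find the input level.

-24.8 dBFS

Post-compression overshoot = -35.3 − (-36.8) = 1.5 dB.
Before 8:1 compression the overshoot was 1.5 × 8 = 12 dB, so input = -36.8 + 12 = -24.8 dBFS.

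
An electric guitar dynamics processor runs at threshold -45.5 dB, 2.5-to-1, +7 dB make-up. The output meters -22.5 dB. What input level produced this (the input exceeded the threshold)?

-5.5 dB

Remove make-up: -22.5 − 7 = -29.5 dB.
The compressed level sits -29.5 − (-45.5) = 16 dB over threshold.
Before 2.5:1 compression the overshoot was 16 × 2.5 = 40 dB, so input = -45.5 + 40 = -5.5 dB.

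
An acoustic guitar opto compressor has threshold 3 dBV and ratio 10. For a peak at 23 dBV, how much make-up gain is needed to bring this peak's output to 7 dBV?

2 dB

The peak compresses to 3 + 20/10 = 5 dBV.
To reach 7 dBV requires 7 − 5 = 2 dB of make-up.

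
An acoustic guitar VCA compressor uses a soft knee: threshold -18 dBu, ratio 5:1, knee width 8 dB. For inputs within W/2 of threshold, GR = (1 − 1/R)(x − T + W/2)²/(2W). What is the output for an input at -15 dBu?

-17.45 dBu

x − T + W/2 = -15 − (-18) + 4 = 7.
GR = (1 − 1/5) × 7² / 16 = 0.8 × 49 / 16 = 2.45 dB.
Output = -15 − 2.45 = -17.45 dBu.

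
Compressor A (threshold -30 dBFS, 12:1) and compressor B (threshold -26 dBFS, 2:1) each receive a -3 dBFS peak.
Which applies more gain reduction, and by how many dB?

A, by 13.25 dB

A: overshoot 27 dB → output overshoot 2.25 dB → GR 24.75 dB.
B: overshoot 23 dB → output overshoot 11.5 dB → GR 11.5 dB.
A applies 13.25 dB more gain reduction.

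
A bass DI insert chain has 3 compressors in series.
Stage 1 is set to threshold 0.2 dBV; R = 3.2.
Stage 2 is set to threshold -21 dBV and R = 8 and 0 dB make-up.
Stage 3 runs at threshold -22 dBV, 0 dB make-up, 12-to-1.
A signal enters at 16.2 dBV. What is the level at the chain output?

Stage 1: overshoot 16 dB → 16/3.2 = 5 dB → 5.2 dBV.
Stage 2: 5.2 dBV is 26.2 dB over -21 dBV; at 8:1 that becomes 3.275 dB over, giving -17.725 dBV.
Stage 3: -17.725 dBV is 4.275 dB over -22 dBV; at 12:1 that becomes 0.35625 dB over, giving -21.64375 dBV.

-21.64375 dBV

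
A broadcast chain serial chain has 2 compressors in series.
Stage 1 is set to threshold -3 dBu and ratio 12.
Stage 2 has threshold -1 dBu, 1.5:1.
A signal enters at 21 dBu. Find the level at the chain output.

Stage 1: overshoot 24 dB → 24/12 = 2 dB → -1 dBu.
Stage 2: -1 dBu is at or below the -1 dBu threshold — no compression; output -1 dBu.

-1 dBu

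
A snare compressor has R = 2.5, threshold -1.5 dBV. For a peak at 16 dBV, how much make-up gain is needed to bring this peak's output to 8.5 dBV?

3 dB

The peak compresses to -1.5 + 17.5/2.5 = 5.5 dBV.
To reach 8.5 dBV requires 8.5 − 5.5 = 3 dB of make-up.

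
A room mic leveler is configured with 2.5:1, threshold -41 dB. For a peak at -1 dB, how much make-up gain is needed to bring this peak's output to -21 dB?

Without make-up, output = threshold + overshoot/2.5 = -41 + 16 = -25 dB.
Gap to target: 4 dB.

4 dB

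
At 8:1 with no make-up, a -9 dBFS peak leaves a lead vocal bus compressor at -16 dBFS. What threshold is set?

-17 dBFS

Input is 8 dB above T (since output overshoot × R = input overshoot: (-16 − T)·8 = -9 − T gives T = -17 dBFS).
Check: -17 + (-9 − (-17))/8 = -17 + 1 = -16 dBFS. ✓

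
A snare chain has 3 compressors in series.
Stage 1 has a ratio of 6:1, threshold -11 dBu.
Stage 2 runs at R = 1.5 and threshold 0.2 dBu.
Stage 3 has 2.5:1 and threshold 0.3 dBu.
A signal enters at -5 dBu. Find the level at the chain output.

Stage 1: overshoot 6 dB → 6/6 = 1 dB → -10 dBu.
Stage 2: -10 dBu ≤ 0.2 dBu, so stage 2 doesn't engage; output -10 dBu.
Stage 3: -10 dBu ≤ 0.3 dBu, so stage 3 doesn't engage; output -10 dBu.

-10 dBu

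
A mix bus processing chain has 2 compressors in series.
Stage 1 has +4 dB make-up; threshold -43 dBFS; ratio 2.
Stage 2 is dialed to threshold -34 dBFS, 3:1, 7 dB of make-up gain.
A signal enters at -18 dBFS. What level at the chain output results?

-24.5 dBFS

Stage 1: -18 dBFS is 25 dB over -43 dBFS; at 2:1 that becomes 12.5 dB over, giving -30.5 dBFS; +4 dB make-up → -26.5 dBFS.
Stage 2: 7.5 dB above -34 dBFS, reduced 3:1 to 2.5 dB above → -31.5 dBFS; +7 dB make-up → -24.5 dBFS.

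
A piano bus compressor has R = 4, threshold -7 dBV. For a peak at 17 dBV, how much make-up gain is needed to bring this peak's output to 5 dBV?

6 dB

Overshoot 24 dB → 24/4 = 6 dB after compression, so the compressed level is -7 + 6 = -1 dBV.
Make-up = target − compressed = 5 − (-1) = 6 dB.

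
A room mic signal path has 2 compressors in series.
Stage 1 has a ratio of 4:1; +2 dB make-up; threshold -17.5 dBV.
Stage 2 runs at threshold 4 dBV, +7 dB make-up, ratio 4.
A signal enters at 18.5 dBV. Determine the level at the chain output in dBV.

0.5 dBV

Stage 1: 36 dB above -17.5 dBV, reduced 4:1 to 9 dB above → -8.5 dBV; +2 dB make-up → -6.5 dBV.
Stage 2: -6.5 dBV is at or below the 4 dBV threshold — no compression; make-up brings it to 0.5 dBV.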